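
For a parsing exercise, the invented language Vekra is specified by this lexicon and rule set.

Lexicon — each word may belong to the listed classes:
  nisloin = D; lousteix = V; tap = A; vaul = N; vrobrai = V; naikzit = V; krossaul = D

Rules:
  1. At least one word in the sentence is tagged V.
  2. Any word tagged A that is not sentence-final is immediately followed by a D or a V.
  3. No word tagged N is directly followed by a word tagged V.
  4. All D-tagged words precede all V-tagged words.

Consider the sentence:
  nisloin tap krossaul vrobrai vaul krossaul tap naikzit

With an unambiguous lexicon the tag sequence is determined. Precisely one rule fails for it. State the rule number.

4

Fixed tagging: D A D V N D A V.
Rule check: R1 ok, R2 ok, R3 ok, R4 fails.
Only rule 4 fails.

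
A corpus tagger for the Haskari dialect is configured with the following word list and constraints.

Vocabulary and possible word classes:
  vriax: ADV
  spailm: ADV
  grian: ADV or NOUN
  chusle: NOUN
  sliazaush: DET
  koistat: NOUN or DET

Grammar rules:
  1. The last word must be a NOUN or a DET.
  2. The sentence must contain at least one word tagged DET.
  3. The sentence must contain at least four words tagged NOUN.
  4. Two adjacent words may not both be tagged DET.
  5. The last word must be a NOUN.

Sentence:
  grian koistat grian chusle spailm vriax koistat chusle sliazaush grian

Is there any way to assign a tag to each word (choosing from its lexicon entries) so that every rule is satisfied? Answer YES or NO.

Candidates per position — 1:grian {ADV,NOUN}; 2:koistat {NOUN,DET}; 3:grian {ADV,NOUN}; 4:chusle {NOUN}; 5:spailm {ADV}; 6:vriax {ADV}; 7:koistat {NOUN,DET}; 8:chusle {NOUN}; 9:sliazaush {DET}; 10:grian {ADV,NOUN}.
One satisfying assignment: NOUN NOUN NOUN NOUN ADV ADV DET NOUN DET NOUN.
Rule-by-rule: rule 1 ok; rule 2 ok; rule 3 ok; rule 4 ok; rule 5 ok.

YES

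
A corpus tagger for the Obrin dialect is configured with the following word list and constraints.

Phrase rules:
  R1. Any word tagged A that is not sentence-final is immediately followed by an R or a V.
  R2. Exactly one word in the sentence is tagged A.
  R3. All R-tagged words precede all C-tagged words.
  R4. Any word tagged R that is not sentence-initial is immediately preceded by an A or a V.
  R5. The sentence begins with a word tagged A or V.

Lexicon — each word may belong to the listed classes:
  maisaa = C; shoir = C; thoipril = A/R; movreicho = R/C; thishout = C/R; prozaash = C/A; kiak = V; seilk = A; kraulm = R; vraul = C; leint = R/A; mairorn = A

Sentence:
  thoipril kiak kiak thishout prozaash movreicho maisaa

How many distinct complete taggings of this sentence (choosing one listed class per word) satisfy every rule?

2

Candidates per position — 1:thoipril {A,R}; 2:kiak {V}; 3:kiak {V}; 4:thishout {C,R}; 5:prozaash {C,A}; 6:movreicho {R,C}; 7:maisaa {C}.
There are 16 candidate sequences in total.
The sequences that satisfy every rule: A V V C C C C; A V V R C C C.
Count = 2.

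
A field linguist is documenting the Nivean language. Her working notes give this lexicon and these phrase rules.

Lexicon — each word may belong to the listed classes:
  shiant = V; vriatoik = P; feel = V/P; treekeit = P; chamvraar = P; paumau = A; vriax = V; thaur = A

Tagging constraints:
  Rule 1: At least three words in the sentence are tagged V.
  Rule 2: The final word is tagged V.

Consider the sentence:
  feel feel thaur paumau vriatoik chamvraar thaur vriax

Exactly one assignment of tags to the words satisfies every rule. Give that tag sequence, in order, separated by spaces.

V V A A P P A V

Candidates per position — 1:feel {V,P}; 2:feel {V,P}; 3:thaur {A}; 4:paumau {A}; 5:vriatoik {P}; 6:chamvraar {P}; 7:thaur {A}; 8:vriax {V}.
If word 1 were P, no tagging could satisfy rule 1; so word 1 is V.
If word 2 were P, no tagging could satisfy rule 1; so word 2 is V.
That leaves exactly one tagging: V V A A P P A V.
Checking: rule 1 satisfied; rule 2 satisfied.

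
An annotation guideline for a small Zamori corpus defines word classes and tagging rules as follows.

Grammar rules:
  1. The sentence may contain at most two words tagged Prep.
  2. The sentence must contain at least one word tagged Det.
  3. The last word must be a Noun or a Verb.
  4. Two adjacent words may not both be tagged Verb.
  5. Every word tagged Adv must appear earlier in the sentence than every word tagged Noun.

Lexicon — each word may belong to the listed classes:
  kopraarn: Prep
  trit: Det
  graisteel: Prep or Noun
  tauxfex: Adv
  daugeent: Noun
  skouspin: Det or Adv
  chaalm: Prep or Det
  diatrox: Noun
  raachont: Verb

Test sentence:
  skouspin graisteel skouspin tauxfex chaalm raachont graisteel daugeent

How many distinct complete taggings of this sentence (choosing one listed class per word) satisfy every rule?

11

Candidates per position — 1:skouspin {Det,Adv}; 2:graisteel {Prep,Noun}; 3:skouspin {Det,Adv}; 4:tauxfex {Adv}; 5:chaalm {Prep,Det}; 6:raachont {Verb}; 7:graisteel {Prep,Noun}; 8:daugeent {Noun}.
There are 32 candidate sequences in total.
Checking each against the rules leaves 11 sequences.
Count = 11.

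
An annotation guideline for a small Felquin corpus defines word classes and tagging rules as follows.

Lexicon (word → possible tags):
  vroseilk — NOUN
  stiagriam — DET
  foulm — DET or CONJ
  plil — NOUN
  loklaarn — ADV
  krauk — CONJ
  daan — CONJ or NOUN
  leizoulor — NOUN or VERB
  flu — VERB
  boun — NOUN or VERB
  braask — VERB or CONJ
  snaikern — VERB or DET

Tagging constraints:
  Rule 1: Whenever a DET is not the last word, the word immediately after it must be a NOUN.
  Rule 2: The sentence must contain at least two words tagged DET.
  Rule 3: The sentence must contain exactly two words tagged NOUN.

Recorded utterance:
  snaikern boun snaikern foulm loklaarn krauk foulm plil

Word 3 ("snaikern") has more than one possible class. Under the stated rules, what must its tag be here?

Candidates per position — 1:snaikern {VERB,DET}; 2:boun {NOUN,VERB}; 3:snaikern {VERB,DET}; 4:foulm {DET,CONJ}; 5:loklaarn {ADV}; 6:krauk {CONJ}; 7:foulm {DET,CONJ}; 8:plil {NOUN}.
Word 2 cannot be VERB — rule 3 would then fail for every completion. It is NOUN.
Word 3 cannot be DET — rule 1 would then fail for every completion. It is VERB.
Word 4 cannot be DET — rule 1 would then fail for every completion. It is CONJ.
Word 7 cannot be CONJ — rule 2 would then fail for every completion. It is DET.
Word 1 cannot be VERB — rule 2 would then fail for every completion. It is DET.
The only consistent sequence is: DET NOUN VERB CONJ ADV CONJ DET NOUN.
Check: rule 1 holds; rule 2 holds; rule 3 holds.

VERB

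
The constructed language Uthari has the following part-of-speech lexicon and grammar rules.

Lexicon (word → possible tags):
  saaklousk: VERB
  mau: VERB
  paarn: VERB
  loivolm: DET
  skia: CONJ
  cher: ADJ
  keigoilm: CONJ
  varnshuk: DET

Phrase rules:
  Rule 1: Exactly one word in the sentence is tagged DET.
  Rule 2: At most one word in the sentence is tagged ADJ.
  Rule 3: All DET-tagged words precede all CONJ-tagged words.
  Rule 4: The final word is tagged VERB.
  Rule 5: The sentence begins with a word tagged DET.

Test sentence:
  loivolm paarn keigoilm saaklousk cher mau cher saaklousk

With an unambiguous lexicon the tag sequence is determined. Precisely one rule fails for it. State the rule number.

2

Fixed tagging: DET VERB CONJ VERB ADJ VERB ADJ VERB.
Checking each rule: R1 ok, R2 fails, R3 ok, R4 ok, R5 ok.
Only rule 2 fails.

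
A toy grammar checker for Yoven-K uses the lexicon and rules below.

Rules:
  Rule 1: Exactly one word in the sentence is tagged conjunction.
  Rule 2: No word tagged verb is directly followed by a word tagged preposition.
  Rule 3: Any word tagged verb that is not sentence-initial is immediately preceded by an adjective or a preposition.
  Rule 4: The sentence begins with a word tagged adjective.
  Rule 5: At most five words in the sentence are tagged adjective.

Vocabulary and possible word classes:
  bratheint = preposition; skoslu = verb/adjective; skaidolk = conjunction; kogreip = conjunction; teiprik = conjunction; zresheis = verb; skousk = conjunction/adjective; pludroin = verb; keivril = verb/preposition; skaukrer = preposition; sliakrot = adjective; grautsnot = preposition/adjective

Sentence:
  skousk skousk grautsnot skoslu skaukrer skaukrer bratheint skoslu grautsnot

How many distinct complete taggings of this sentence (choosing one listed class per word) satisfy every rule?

Candidates per position — 1:skousk {conjunction,adjective}; 2:skousk {conjunction,adjective}; 3:grautsnot {preposition,adjective}; 4:skoslu {verb,adjective}; 5:skaukrer {preposition}; 6:skaukrer {preposition}; 7:bratheint {preposition}; 8:skoslu {verb,adjective}; 9:grautsnot {preposition,adjective}.
There are 64 candidate sequences in total.
Checking each against the rules leaves 6 sequences.
Count = 6.

6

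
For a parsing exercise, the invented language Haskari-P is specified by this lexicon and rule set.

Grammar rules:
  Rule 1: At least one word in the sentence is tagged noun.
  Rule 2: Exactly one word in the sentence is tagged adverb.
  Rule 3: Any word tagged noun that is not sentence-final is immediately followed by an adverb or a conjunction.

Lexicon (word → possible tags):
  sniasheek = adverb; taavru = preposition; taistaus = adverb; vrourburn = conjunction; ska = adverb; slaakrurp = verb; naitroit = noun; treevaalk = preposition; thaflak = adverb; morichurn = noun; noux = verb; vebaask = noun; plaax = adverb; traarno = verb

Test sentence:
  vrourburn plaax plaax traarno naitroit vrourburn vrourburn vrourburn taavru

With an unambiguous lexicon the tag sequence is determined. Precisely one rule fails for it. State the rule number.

2

Fixed tagging: conjunction adverb adverb verb noun conjunction conjunction conjunction preposition.
Checking each rule: R1 pass, R2 fail, R3 pass.
Only rule 2 fails.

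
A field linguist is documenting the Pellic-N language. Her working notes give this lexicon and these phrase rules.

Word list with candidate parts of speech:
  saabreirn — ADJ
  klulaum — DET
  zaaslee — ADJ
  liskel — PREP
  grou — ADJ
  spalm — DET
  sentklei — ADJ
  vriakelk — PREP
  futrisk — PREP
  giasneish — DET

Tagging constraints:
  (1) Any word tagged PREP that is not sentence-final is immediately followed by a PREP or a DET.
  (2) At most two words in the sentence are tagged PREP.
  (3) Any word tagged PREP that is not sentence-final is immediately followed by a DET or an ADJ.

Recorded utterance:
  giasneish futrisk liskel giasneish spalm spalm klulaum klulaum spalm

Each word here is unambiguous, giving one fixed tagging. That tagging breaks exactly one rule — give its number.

Fixed tagging: DET PREP PREP DET DET DET DET DET DET.
Checking each rule: R1 ok, R2 ok, R3 fails.
Only rule 3 fails.

3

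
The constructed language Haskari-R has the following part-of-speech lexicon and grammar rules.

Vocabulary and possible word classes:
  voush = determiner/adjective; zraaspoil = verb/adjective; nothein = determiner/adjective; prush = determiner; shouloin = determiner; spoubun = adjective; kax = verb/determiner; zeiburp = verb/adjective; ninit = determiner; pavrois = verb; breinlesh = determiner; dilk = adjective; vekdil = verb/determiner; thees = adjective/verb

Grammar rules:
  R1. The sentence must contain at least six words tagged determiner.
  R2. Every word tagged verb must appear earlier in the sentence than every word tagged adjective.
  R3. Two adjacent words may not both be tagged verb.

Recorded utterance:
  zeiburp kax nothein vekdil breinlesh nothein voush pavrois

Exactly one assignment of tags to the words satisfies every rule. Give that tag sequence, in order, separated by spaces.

Candidates per position — 1:zeiburp {verb,adjective}; 2:kax {verb,determiner}; 3:nothein {determiner,adjective}; 4:vekdil {verb,determiner}; 5:breinlesh {determiner}; 6:nothein {determiner,adjective}; 7:voush {determiner,adjective}; 8:pavrois {verb}.
Position 1: adjective is ruled out by rule 2; that leaves verb.
Position 2: verb is ruled out by rule 1; that leaves determiner.
Position 3: adjective is ruled out by rule 1; that leaves determiner.
Position 4: verb is ruled out by rule 1; that leaves determiner.
Position 6: adjective is ruled out by rule 1; that leaves determiner.
Position 7: adjective is ruled out by rule 1; that leaves determiner.
That leaves exactly one tagging: verb determiner determiner determiner determiner determiner determiner verb.
Checking: rule 1 ok; rule 2 ok; rule 3 ok.

verb determiner determiner determiner determiner determiner determiner verb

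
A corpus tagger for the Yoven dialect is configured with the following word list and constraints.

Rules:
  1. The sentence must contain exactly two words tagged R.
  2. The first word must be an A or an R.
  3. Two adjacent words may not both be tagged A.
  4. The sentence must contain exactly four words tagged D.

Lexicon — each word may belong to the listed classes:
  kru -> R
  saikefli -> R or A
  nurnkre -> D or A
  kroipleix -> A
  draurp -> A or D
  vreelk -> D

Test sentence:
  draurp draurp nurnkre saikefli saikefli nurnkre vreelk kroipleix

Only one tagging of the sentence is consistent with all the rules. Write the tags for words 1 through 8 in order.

Candidates per position — 1:draurp {A,D}; 2:draurp {A,D}; 3:nurnkre {D,A}; 4:saikefli {R,A}; 5:saikefli {R,A}; 6:nurnkre {D,A}; 7:vreelk {D}; 8:kroipleix {A}.
If word 1 were D, no tagging could satisfy rule 2; so word 1 is A.
If word 2 were A, no tagging could satisfy rule 3; so word 2 is D.
If word 3 were A, no tagging could satisfy rule 4; so word 3 is D.
If word 4 were A, no tagging could satisfy rule 1; so word 4 is R.
If word 5 were A, no tagging could satisfy rule 1; so word 5 is R.
If word 6 were A, no tagging could satisfy rule 4; so word 6 is D.
The unique satisfying tagging is: A D D R R D D A.
Check: rule 1 satisfied; rule 2 satisfied; rule 3 satisfied; rule 4 satisfied.

A D D R R D D A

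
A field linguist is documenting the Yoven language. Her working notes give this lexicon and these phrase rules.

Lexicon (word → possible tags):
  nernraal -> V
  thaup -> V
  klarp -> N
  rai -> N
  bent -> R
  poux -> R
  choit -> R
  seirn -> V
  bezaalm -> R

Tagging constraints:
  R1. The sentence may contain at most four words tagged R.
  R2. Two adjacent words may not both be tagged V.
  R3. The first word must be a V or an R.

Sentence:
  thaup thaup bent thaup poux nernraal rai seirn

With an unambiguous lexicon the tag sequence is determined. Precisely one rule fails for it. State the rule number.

Fixed tagging: V V R V R V N V.
Applying the rules: R1 ok, R2 fails, R3 ok.
Only rule 2 fails.

2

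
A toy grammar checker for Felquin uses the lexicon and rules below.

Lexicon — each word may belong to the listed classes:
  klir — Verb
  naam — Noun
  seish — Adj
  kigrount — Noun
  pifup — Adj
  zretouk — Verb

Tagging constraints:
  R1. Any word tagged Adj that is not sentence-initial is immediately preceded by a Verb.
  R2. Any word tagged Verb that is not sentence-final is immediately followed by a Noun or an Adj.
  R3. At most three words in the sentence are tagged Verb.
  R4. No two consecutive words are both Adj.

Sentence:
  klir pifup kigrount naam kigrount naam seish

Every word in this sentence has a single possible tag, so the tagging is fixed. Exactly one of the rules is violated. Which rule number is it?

Fixed tagging: Verb Adj Noun Noun Noun Noun Adj.
Rule check: R1 fail, R2 pass, R3 pass, R4 pass.
Only rule 1 fails.

1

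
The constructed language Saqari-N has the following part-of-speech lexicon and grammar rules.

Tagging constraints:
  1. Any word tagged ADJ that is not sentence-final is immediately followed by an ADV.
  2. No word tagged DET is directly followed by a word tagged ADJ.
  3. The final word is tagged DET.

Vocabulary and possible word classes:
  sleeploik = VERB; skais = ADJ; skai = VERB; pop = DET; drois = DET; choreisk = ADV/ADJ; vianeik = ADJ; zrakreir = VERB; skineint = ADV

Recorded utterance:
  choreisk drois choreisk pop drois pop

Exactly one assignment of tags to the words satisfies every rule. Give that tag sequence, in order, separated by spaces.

Candidates per position — 1:choreisk {ADV,ADJ}; 2:drois {DET}; 3:choreisk {ADV,ADJ}; 4:pop {DET}; 5:drois {DET}; 6:pop {DET}.
If word 1 were ADJ, no tagging could satisfy rule 1; so word 1 is ADV.
If word 3 were ADJ, no tagging could satisfy rule 1; so word 3 is ADV.
So the tagging must be: ADV DET ADV DET DET DET.
Checking: rule 1 ok; rule 2 ok; rule 3 ok.

ADV DET ADV DET DET DET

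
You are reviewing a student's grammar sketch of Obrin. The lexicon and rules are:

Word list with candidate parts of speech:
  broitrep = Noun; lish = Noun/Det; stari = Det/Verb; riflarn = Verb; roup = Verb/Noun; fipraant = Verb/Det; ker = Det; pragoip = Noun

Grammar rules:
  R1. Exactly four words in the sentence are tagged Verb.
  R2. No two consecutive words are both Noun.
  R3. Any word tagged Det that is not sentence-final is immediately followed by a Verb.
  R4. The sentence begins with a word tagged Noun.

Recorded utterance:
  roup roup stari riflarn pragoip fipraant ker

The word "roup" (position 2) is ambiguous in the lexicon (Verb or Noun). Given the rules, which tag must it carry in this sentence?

Candidates per position — 1:roup {Verb,Noun}; 2:roup {Verb,Noun}; 3:stari {Det,Verb}; 4:riflarn {Verb}; 5:pragoip {Noun}; 6:fipraant {Verb,Det}; 7:ker {Det}.
Word 1 cannot be Verb — rule 4 would then fail for every completion. It is Noun.
Word 2 cannot be Noun — rule 1 would then fail for every completion. It is Verb.
Word 3 cannot be Det — rule 1 would then fail for every completion. It is Verb.
Word 6 cannot be Det — rule 1 would then fail for every completion. It is Verb.
That leaves exactly one tagging: Noun Verb Verb Verb Noun Verb Det.
Verifying each rule — rule 1 holds; rule 2 holds; rule 3 holds; rule 4 holds.

Verb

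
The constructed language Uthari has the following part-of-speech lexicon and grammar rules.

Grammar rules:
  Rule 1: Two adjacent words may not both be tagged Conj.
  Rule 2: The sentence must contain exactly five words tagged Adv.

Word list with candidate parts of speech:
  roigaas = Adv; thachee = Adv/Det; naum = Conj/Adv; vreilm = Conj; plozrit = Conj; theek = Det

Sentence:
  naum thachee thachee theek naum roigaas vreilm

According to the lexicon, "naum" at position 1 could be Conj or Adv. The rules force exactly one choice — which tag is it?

Candidates per position — 1:naum {Conj,Adv}; 2:thachee {Adv,Det}; 3:thachee {Adv,Det}; 4:theek {Det}; 5:naum {Conj,Adv}; 6:roigaas {Adv}; 7:vreilm {Conj}.
At position 1, choosing Conj makes rule 2 impossible to satisfy; hence Adv.
At position 2, choosing Det makes rule 2 impossible to satisfy; hence Adv.
At position 3, choosing Det makes rule 2 impossible to satisfy; hence Adv.
At position 5, choosing Conj makes rule 2 impossible to satisfy; hence Adv.
The only consistent sequence is: Adv Adv Adv Det Adv Adv Conj.
Check: rule 1 ✓; rule 2 ✓.

Adv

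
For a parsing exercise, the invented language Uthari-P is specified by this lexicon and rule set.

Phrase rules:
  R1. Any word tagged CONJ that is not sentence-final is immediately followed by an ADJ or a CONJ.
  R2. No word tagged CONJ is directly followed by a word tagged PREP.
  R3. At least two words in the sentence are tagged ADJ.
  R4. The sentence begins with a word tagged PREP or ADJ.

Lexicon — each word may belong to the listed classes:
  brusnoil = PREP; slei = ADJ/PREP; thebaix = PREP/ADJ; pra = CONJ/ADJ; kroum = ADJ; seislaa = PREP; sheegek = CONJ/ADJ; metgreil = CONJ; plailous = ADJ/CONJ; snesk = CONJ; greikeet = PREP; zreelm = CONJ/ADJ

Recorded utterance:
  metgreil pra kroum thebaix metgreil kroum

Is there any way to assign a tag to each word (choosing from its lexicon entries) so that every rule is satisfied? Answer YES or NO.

NO

Candidates per position — 1:metgreil {CONJ}; 2:pra {CONJ,ADJ}; 3:kroum {ADJ}; 4:thebaix {PREP,ADJ}; 5:metgreil {CONJ}; 6:kroum {ADJ}.
Rule 4 cannot be satisfied by any choice of tags from the lexicon.
So there is no consistent tagging.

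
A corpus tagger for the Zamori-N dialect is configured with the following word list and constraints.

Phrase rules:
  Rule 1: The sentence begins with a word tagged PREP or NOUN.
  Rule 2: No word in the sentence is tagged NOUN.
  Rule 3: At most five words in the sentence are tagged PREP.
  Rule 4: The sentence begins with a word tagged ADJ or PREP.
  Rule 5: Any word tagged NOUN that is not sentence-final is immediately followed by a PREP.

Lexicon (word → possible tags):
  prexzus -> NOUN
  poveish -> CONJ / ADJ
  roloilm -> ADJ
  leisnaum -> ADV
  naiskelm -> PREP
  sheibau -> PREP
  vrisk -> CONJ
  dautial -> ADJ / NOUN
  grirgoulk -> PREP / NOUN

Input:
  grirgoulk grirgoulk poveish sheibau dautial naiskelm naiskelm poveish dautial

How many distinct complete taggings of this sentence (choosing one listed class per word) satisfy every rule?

4

Candidates per position — 1:grirgoulk {PREP,NOUN}; 2:grirgoulk {PREP,NOUN}; 3:poveish {CONJ,ADJ}; 4:sheibau {PREP}; 5:dautial {ADJ,NOUN}; 6:naiskelm {PREP}; 7:naiskelm {PREP}; 8:poveish {CONJ,ADJ}; 9:dautial {ADJ,NOUN}.
There are 64 candidate sequences in total.
The sequences that satisfy every rule: PREP PREP CONJ PREP ADJ PREP PREP CONJ ADJ; PREP PREP CONJ PREP ADJ PREP PREP ADJ ADJ; PREP PREP ADJ PREP ADJ PREP PREP CONJ ADJ; PREP PREP ADJ PREP ADJ PREP PREP ADJ ADJ.
Count = 4.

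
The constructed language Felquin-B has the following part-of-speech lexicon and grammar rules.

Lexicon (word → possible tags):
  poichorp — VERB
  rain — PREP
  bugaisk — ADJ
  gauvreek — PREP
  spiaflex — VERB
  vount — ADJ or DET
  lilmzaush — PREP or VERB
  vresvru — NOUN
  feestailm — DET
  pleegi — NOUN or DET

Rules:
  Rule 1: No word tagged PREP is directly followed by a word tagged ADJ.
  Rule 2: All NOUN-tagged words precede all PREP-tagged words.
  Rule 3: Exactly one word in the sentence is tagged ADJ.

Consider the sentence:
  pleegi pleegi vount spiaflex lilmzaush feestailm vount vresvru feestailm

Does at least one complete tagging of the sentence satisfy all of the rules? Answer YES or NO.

YES

Candidates per position — 1:pleegi {NOUN,DET}; 2:pleegi {NOUN,DET}; 3:vount {ADJ,DET}; 4:spiaflex {VERB}; 5:lilmzaush {PREP,VERB}; 6:feestailm {DET}; 7:vount {ADJ,DET}; 8:vresvru {NOUN}; 9:feestailm {DET}.
One satisfying assignment: DET NOUN ADJ VERB VERB DET DET NOUN DET.
Checking: rule 1 holds; rule 2 holds; rule 3 holds.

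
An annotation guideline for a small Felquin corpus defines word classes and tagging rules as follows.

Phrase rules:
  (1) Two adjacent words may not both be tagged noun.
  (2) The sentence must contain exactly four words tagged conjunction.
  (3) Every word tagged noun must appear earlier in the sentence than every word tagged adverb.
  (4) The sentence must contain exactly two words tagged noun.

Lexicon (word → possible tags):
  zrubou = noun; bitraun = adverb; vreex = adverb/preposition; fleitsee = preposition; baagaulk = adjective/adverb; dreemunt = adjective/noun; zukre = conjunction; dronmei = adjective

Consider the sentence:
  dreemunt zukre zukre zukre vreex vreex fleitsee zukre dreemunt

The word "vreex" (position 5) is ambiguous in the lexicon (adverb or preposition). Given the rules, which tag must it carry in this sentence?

preposition

Candidates per position — 1:dreemunt {adjective,noun}; 2:zukre {conjunction}; 3:zukre {conjunction}; 4:zukre {conjunction}; 5:vreex {adverb,preposition}; 6:vreex {adverb,preposition}; 7:fleitsee {preposition}; 8:zukre {conjunction}; 9:dreemunt {adjective,noun}.
Position 1: adjective is ruled out by rule 4; that leaves noun.
Position 9: adjective is ruled out by rule 4; that leaves noun.
Position 5: adverb is ruled out by rule 3; that leaves preposition.
Position 6: adverb is ruled out by rule 3; that leaves preposition.
The only consistent sequence is: noun conjunction conjunction conjunction preposition preposition preposition conjunction noun.
Verifying each rule — rule 1 satisfied; rule 2 satisfied; rule 3 satisfied; rule 4 satisfied.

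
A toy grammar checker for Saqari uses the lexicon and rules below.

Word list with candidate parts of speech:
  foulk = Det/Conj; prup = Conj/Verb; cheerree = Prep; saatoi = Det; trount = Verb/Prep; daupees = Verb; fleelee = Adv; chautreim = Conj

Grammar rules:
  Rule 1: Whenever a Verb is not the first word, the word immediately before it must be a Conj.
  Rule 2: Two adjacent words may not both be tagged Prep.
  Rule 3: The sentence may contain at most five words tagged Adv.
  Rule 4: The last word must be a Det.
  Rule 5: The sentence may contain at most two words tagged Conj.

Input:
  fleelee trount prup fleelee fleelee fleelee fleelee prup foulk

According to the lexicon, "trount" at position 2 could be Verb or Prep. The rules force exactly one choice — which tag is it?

Candidates per position — 1:fleelee {Adv}; 2:trount {Verb,Prep}; 3:prup {Conj,Verb}; 4:fleelee {Adv}; 5:fleelee {Adv}; 6:fleelee {Adv}; 7:fleelee {Adv}; 8:prup {Conj,Verb}; 9:foulk {Det,Conj}.
Position 2: Verb is ruled out by rule 1; that leaves Prep.
Position 3: Verb is ruled out by rule 1; that leaves Conj.
Position 8: Verb is ruled out by rule 1; that leaves Conj.
Position 9: Conj is ruled out by rule 4; that leaves Det.
The only consistent sequence is: Adv Prep Conj Adv Adv Adv Adv Conj Det.
Check: rule 1 satisfied; rule 2 satisfied; rule 3 satisfied; rule 4 satisfied; rule 5 satisfied.

Prep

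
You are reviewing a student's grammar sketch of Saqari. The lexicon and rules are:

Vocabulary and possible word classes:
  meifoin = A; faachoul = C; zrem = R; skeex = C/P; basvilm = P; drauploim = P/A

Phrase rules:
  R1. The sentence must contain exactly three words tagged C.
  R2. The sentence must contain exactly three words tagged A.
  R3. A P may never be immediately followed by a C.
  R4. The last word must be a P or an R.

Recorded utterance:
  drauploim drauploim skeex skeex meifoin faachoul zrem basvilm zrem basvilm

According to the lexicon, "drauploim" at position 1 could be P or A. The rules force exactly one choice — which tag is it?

Candidates per position — 1:drauploim {P,A}; 2:drauploim {P,A}; 3:skeex {C,P}; 4:skeex {C,P}; 5:meifoin {A}; 6:faachoul {C}; 7:zrem {R}; 8:basvilm {P}; 9:zrem {R}; 10:basvilm {P}.
Position 1: P is ruled out by rule 2; that leaves A.
Position 2: P is ruled out by rule 2; that leaves A.
Position 3: P is ruled out by rule 1; that leaves C.
Position 4: P is ruled out by rule 1; that leaves C.
The only consistent sequence is: A A C C A C R P R P.
Rule-by-rule: rule 1 satisfied; rule 2 satisfied; rule 3 satisfied; rule 4 satisfied.

A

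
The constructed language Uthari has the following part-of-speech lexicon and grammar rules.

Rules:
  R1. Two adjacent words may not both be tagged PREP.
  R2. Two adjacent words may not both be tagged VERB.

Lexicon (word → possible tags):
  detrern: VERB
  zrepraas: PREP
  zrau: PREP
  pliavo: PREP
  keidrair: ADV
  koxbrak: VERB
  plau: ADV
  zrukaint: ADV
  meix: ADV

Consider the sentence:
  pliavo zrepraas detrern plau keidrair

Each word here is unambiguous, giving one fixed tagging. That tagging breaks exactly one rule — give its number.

1

Fixed tagging: PREP PREP VERB ADV ADV.
Checking each rule: R1 violated, R2 holds.
Only rule 1 fails.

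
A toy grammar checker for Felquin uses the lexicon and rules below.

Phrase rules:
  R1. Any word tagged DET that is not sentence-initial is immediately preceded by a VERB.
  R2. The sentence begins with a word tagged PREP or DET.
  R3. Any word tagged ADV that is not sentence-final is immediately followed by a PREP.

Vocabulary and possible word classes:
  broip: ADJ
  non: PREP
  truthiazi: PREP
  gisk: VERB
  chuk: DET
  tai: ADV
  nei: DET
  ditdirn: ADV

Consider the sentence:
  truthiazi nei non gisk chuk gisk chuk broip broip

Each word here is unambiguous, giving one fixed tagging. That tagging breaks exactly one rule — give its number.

1

Fixed tagging: PREP DET PREP VERB DET VERB DET ADJ ADJ.
Applying the rules: R1 violated, R2 holds, R3 holds.
Only rule 1 fails.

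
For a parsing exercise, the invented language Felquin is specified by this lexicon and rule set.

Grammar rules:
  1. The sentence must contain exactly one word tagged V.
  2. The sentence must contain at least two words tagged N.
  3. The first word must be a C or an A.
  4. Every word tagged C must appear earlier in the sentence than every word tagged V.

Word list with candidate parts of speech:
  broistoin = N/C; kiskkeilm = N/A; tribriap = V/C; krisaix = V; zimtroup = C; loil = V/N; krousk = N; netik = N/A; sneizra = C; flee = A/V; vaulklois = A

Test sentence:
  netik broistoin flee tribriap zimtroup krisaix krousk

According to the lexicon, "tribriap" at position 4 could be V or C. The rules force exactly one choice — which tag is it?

C

Candidates per position — 1:netik {N,A}; 2:broistoin {N,C}; 3:flee {A,V}; 4:tribriap {V,C}; 5:zimtroup {C}; 6:krisaix {V}; 7:krousk {N}.
Position 1: tagging it N would leave rule 3 unsatisfiable, so it must be A.
Position 2: tagging it C would leave rule 2 unsatisfiable, so it must be N.
Position 3: tagging it V would leave rule 1 unsatisfiable, so it must be A.
Position 4: tagging it V would leave rule 1 unsatisfiable, so it must be C.
The unique satisfying tagging is: A N A C C V N.
Rule-by-rule: rule 1 satisfied; rule 2 satisfied; rule 3 satisfied; rule 4 satisfied.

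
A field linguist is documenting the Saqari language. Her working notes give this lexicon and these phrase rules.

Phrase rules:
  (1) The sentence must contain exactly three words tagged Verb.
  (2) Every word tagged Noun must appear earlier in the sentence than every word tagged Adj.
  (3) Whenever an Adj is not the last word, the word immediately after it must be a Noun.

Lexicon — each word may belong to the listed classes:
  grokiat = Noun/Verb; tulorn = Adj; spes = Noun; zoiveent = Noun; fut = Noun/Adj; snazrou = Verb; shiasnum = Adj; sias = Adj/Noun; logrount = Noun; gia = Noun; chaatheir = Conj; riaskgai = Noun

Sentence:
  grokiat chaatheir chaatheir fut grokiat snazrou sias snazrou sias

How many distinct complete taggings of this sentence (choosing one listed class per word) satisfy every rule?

Candidates per position — 1:grokiat {Noun,Verb}; 2:chaatheir {Conj}; 3:chaatheir {Conj}; 4:fut {Noun,Adj}; 5:grokiat {Noun,Verb}; 6:snazrou {Verb}; 7:sias {Adj,Noun}; 8:snazrou {Verb}; 9:sias {Adj,Noun}.
There are 32 candidate sequences in total.
The sequences that satisfy every rule: Noun Conj Conj Noun Verb Verb Noun Verb Adj; Noun Conj Conj Noun Verb Verb Noun Verb Noun; Verb Conj Conj Noun Noun Verb Noun Verb Adj; Verb Conj Conj Noun Noun Verb Noun Verb Noun.
Count = 4.

4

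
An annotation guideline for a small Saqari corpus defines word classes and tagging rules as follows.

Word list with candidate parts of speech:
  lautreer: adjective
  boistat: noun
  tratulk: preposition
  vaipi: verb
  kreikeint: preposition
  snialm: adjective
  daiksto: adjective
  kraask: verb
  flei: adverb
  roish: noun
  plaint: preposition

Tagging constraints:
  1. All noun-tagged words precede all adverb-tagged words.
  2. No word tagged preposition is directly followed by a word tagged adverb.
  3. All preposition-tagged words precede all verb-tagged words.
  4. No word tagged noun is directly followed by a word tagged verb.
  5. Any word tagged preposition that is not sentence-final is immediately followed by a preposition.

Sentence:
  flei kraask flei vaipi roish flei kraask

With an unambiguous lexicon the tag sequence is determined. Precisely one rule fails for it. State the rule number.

1

Fixed tagging: adverb verb adverb verb noun adverb verb.
Applying the rules: R1 ✗, R2 ✓, R3 ✓, R4 ✓, R5 ✓.
Only rule 1 fails.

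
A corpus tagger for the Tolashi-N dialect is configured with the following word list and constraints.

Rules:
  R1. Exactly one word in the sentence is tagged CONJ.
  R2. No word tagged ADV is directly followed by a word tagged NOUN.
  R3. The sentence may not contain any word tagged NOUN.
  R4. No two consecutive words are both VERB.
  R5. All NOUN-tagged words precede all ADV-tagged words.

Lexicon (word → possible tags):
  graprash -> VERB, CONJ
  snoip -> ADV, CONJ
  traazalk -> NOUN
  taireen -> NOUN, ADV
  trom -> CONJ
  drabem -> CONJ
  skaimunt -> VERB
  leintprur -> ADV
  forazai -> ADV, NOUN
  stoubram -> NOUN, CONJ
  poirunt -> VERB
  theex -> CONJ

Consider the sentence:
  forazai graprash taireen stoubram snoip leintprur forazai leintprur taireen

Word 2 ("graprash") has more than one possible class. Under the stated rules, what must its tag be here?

VERB

Candidates per position — 1:forazai {ADV,NOUN}; 2:graprash {VERB,CONJ}; 3:taireen {NOUN,ADV}; 4:stoubram {NOUN,CONJ}; 5:snoip {ADV,CONJ}; 6:leintprur {ADV}; 7:forazai {ADV,NOUN}; 8:leintprur {ADV}; 9:taireen {NOUN,ADV}.
Position 1: tagging it NOUN would leave rule 3 unsatisfiable, so it must be ADV.
Position 3: tagging it NOUN would leave rule 3 unsatisfiable, so it must be ADV.
Position 4: tagging it NOUN would leave rule 2 unsatisfiable, so it must be CONJ.
Position 5: tagging it CONJ would leave rule 1 unsatisfiable, so it must be ADV.
Position 7: tagging it NOUN would leave rule 2 unsatisfiable, so it must be ADV.
Position 9: tagging it NOUN would leave rule 2 unsatisfiable, so it must be ADV.
Position 2: tagging it CONJ would leave rule 1 unsatisfiable, so it must be VERB.
That leaves exactly one tagging: ADV VERB ADV CONJ ADV ADV ADV ADV ADV.
Verifying each rule — rule 1 satisfied; rule 2 satisfied; rule 3 satisfied; rule 4 satisfied; rule 5 satisfied.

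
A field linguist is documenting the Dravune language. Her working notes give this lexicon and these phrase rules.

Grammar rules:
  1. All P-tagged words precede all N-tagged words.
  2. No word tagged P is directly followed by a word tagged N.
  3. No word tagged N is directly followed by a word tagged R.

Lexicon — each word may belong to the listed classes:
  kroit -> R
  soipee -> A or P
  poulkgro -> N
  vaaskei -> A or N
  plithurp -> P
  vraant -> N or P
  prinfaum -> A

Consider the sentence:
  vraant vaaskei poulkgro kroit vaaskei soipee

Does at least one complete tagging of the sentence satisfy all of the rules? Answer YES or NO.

NO

Candidates per position — 1:vraant {N,P}; 2:vaaskei {A,N}; 3:poulkgro {N}; 4:kroit {R}; 5:vaaskei {A,N}; 6:soipee {A,P}.
Rule 3 cannot be satisfied by any choice of tags from the lexicon.
So there is no consistent tagging.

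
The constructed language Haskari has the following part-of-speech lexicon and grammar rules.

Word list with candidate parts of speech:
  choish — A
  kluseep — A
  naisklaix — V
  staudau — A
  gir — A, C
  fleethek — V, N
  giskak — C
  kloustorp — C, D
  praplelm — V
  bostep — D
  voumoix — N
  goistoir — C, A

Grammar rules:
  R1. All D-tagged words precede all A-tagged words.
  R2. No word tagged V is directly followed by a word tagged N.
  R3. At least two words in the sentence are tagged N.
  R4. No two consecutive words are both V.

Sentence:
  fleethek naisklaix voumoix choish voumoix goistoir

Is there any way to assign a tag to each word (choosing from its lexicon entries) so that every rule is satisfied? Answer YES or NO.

NO

Candidates per position — 1:fleethek {V,N}; 2:naisklaix {V}; 3:voumoix {N}; 4:choish {A}; 5:voumoix {N}; 6:goistoir {C,A}.
Rule 2 cannot be satisfied by any choice of tags from the lexicon.
So there is no consistent tagging.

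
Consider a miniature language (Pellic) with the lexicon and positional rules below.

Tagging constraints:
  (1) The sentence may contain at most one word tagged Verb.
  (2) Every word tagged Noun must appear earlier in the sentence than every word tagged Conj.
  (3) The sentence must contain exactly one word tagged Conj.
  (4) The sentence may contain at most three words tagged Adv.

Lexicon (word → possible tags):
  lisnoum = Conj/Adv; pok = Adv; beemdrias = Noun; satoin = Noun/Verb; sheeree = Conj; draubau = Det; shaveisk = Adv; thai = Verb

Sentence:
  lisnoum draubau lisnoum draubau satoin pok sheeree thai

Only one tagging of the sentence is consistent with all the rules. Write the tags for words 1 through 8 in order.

Adv Det Adv Det Noun Adv Conj Verb

Candidates per position — 1:lisnoum {Conj,Adv}; 2:draubau {Det}; 3:lisnoum {Conj,Adv}; 4:draubau {Det}; 5:satoin {Noun,Verb}; 6:pok {Adv}; 7:sheeree {Conj}; 8:thai {Verb}.
Word 1 cannot be Conj — rule 3 would then fail for every completion. It is Adv.
Word 3 cannot be Conj — rule 3 would then fail for every completion. It is Adv.
Word 5 cannot be Verb — rule 1 would then fail for every completion. It is Noun.
The only consistent sequence is: Adv Det Adv Det Noun Adv Conj Verb.
Rule-by-rule: rule 1 ok; rule 2 ok; rule 3 ok; rule 4 ok.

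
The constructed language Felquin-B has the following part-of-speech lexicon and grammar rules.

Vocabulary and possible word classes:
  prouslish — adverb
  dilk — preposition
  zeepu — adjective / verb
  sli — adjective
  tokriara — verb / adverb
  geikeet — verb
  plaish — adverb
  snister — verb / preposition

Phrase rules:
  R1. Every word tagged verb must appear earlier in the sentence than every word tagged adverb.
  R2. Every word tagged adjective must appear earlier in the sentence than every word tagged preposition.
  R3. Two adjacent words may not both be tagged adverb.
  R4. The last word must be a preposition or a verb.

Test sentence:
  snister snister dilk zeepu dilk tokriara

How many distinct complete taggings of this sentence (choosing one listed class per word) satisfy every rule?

Candidates per position — 1:snister {verb,preposition}; 2:snister {verb,preposition}; 3:dilk {preposition}; 4:zeepu {adjective,verb}; 5:dilk {preposition}; 6:tokriara {verb,adverb}.
There are 16 candidate sequences in total.
The sequences that satisfy every rule: verb verb preposition verb preposition verb; verb preposition preposition verb preposition verb; preposition verb preposition verb preposition verb; preposition preposition preposition verb preposition verb.
Count = 4.

4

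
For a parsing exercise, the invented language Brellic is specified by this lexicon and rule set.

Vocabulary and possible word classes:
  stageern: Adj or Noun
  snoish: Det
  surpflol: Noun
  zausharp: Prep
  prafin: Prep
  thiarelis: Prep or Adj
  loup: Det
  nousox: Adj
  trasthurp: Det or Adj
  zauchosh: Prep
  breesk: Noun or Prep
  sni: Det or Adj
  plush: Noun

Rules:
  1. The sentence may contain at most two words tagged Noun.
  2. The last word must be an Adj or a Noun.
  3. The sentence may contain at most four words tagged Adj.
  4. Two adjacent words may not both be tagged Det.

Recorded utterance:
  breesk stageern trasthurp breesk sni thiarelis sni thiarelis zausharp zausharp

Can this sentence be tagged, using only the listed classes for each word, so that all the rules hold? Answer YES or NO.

NO

Candidates per position — 1:breesk {Noun,Prep}; 2:stageern {Adj,Noun}; 3:trasthurp {Det,Adj}; 4:breesk {Noun,Prep}; 5:sni {Det,Adj}; 6:thiarelis {Prep,Adj}; 7:sni {Det,Adj}; 8:thiarelis {Prep,Adj}; 9:zausharp {Prep}; 10:zausharp {Prep}.
Rule 2 cannot be satisfied by any choice of tags from the lexicon.
So there is no consistent tagging.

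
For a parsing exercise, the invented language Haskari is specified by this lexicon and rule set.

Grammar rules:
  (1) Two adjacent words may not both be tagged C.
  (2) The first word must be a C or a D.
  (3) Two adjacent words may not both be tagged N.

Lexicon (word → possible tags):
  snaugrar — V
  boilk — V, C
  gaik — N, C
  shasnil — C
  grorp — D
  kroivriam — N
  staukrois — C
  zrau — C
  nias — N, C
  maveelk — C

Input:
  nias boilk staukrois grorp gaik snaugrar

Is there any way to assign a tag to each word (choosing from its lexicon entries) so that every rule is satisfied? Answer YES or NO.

YES

Candidates per position — 1:nias {N,C}; 2:boilk {V,C}; 3:staukrois {C}; 4:grorp {D}; 5:gaik {N,C}; 6:snaugrar {V}.
One satisfying assignment: C V C D C V.
Check: rule 1 holds; rule 2 holds; rule 3 holds.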